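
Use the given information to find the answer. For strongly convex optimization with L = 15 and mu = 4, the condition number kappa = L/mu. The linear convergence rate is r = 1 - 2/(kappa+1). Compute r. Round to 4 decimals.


Step 1: Compute the condition number.
kappa = L/mu = 15/4 = 3.75
Step 2: Compute the convergence rate.
r = 1 - 2/(kappa + 1) = 1 - 2*mu/(L + mu) = (L - mu)/(L + mu) = 11/19 = 0.5789


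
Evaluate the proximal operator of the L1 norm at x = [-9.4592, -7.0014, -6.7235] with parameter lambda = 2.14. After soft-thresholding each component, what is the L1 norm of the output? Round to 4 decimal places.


Soft-thresholding with lambda = 2.14:
prox(-9.4592) = sign(-9.4592)*max(|-9.4592| - 2.14, 0) = -7.3192
prox(-7.0014) = sign(-7.0014)*max(|-7.0014| - 2.14, 0) = -4.8614
prox(-6.7235) = sign(-6.7235)*max(|-6.7235| - 2.14, 0) = -4.5835
prox(x) = [-7.3192, -4.8614, -4.5835]
||prox(x)||_1 = 7.3192 + 4.8614 + 4.5835 = 16.7641


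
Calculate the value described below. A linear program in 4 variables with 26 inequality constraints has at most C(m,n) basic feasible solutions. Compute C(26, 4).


Each vertex corresponds to some choice of n active constraints out of m, so the number of vertices is at most C(m, n) = m! / (n!(m-n)!).
m = 26, n = 4
Numerator: 26 * 25 * 24 * 23
Denominator: 4! = 24
C(26, 4) = 14950


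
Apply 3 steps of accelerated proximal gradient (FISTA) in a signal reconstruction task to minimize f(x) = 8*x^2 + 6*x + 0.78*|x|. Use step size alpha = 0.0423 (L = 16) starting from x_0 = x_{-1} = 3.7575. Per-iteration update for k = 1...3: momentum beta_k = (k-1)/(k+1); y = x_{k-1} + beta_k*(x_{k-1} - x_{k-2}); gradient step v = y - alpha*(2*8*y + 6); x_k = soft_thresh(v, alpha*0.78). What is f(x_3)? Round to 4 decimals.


FISTA on f(x) = 8*x^2 + 6*x + 0.78*|x|
L = 16, alpha = 0.0423
Iteration 1: beta = 0.0, y = 3.7575 + 0.0*(3.7575 - 3.7575) = 3.7575
  grad(y) = 66.12, v = y - alpha*grad = 0.9606
  prox(v) = soft_thresh(0.9606, 0.033) = 0.9276
Iteration 2: beta = 0.3333, y = 0.9276 + 0.3333*(0.9276 - 3.7575) = -0.0157
  grad(y) = 5.7494, v = y - alpha*grad = -0.2589
  prox(v) = soft_thresh(-0.2589, 0.033) = -0.2259
Iteration 3: beta = 0.5, y = -0.2259 + 0.5*(-0.2259 - 0.9276) = -0.8026
  grad(y) = -6.8419, v = y - alpha*grad = -0.5132
  prox(v) = soft_thresh(-0.5132, 0.033) = -0.4802
f(x_3) = 8*(-0.4802)^2 + 6*(-0.4802) + 0.78*|-0.4802| = -0.6619


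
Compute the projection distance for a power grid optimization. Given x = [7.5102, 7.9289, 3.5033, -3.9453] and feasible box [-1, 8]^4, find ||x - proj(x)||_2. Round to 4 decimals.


Project each component onto [-1, 8].
clip(7.5102) = 7.5102, clip(7.9289) = 7.9289, clip(3.5033) = 3.5033, clip(-3.9453) = -1.0
Projection = [7.5102, 7.9289, 3.5033, -1.0]
Squared diffs: [0.0, 0.0, 0.0, 8.6748]
Distance = sqrt(8.6748) = 2.9453


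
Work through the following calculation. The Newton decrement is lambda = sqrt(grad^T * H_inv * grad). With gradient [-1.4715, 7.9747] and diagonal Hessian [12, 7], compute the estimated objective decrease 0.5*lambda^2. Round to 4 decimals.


Step 1: H is diagonal, so H^(-1) * g = [-0.1226, 1.1392].
Step 2: g^T H^(-1) g = sum_i g_i^2 / H_ii
  = (-1.4715)^2/12 + (7.9747)^2/7
  = 0.1804 + 9.0851 = 9.2656
Step 3: Objective decrease = 0.5 * g^T H^(-1) g = 4.6328


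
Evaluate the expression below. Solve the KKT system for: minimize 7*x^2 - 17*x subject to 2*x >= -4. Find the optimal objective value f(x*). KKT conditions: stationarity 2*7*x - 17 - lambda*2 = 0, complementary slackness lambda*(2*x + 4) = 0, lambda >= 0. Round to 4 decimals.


Step 1: Try lambda = 0 (constraint inactive).
Stationarity: 2*7*x - 17 = 0
x* = 17/(2*7) = 17/14 = 1.2143 (rounded; the exact value 17/14 is used below)
Check constraint: 2*1.2143 = 2.4286 >= -4 -- satisfied.
Step 2: Compute optimal value.
f(x*) = 7*(17/14)^2 - 17*(17/14) = -10.3214


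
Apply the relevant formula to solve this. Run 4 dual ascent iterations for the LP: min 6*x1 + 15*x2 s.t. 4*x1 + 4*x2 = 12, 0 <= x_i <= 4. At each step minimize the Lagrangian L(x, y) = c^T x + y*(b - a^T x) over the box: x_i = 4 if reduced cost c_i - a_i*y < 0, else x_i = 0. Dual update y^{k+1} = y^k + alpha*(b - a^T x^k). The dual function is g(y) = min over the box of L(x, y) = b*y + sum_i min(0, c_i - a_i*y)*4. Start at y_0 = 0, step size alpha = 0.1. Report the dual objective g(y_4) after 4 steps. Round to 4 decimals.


Dual ascent for LP: min 6*x1 + 15*x2, 4*x1 + 4*x2 = 12, 0 <= x_i <= 4
Step 1: y^k = 0.0, reduced costs: (6.0, 15.0)
  x^k = (0.0, 0.0), subgradient = b - a^T x = 12.0
  y^{k+1} = 0.0 + 0.1*12.0 = 1.2
Step 2: y^k = 1.2, reduced costs: (1.2, 10.2)
  x^k = (0.0, 0.0), subgradient = b - a^T x = 12.0
  y^{k+1} = 1.2 + 0.1*12.0 = 2.4
Step 3: y^k = 2.4, reduced costs: (-3.6, 5.4)
  x^k = (4.0, 0.0), subgradient = b - a^T x = -4.0
  y^{k+1} = 2.4 + 0.1*-4.0 = 2.0
Step 4: y^k = 2.0, reduced costs: (-2.0, 7.0)
  x^k = (4.0, 0.0), subgradient = b - a^T x = -4.0
  y^{k+1} = 2.0 + 0.1*-4.0 = 1.6
Dual objective at y_4 = 1.6: reduced costs (-0.4, 8.6), box minimizer x = (4.0, 0.0)
g(y_4) = b*y + (c1 - a1*y)*x1 + (c2 - a2*y)*x2 = 12*1.6 + (-0.4)*4.0 + 8.6*0.0 = 19.2 - 1.6 + 0.0 = 17.6


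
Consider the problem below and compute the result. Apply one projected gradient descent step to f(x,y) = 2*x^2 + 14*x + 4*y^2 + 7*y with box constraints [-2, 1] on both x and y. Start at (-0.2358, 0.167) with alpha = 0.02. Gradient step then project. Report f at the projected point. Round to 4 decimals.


Step 1: Compute gradient at (-0.2358, 0.167).
grad_x = 2*2*-0.2358 + 14 = 13.0568
grad_y = 2*4*0.167 + 7 = 8.336
Step 2: Gradient step.
x_raw = -0.2358 - 0.02*13.0568 = -0.4969
y_raw = 0.167 - 0.02*8.336 = 0.0003
Step 3: Project onto [-2, 1].
x_proj = clip(-0.4969) = -0.4969
y_proj = clip(0.0003) = 0.0003
Step 4: Evaluate f.
f(-0.4969, 0.0003) = -6.4613


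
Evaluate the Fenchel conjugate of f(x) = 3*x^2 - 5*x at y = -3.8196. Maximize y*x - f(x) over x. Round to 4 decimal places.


f*(y) = sup_x {y*x - a*x^2 - b*x} = sup_x {(y-b)*x - a*x^2}
FOC: (y - b) - 2a*x = 0 => x* = (y - b)/(2a)
x* = (-3.8196 + 5)/(2*3) = 0.1967
f*(-3.8196) = (y-b)^2/(4a) = (-3.8196 + 5)^2/(4*3)
= 1.3933/12 = 0.1161


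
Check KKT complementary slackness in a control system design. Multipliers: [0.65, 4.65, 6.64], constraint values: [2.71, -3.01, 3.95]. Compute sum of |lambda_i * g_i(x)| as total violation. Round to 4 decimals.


KKT complementary slackness check:
lambda_1 * g_1 = 0.65 * 2.71 = 1.7615
lambda_2 * g_2 = 4.65 * -3.01 = -13.9965
lambda_3 * g_3 = 6.64 * 3.95 = 26.228
Total violation = 1.7615 + 13.9965 + 26.228 = 41.986


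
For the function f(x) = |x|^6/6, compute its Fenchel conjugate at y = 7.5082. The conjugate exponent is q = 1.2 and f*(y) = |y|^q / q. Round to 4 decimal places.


The conjugate exponent q satisfies 1/p + 1/q = 1.
p = 6, so q = 6/(6 - 1) = 1.2
|y|^q = 7.5082^1.2 = 11.2368
f*(7.5082) = 11.2368 / 1.2 = 9.364


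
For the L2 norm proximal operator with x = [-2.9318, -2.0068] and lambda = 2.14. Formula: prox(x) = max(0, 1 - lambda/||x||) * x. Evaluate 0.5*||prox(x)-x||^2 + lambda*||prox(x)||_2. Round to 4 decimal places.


Step 1: Compute ||x||.
||x|| = 3.5528
Step 2: Compute scaling factor.
scale = max(0, 1 - 2.14/3.5528) = 0.3977
Step 3: prox(x) = [-1.1659, -0.798]
||prox(x)|| = 1.4128
Step 4: Proximal objective.
0.5*||prox-x||^2 = 2.2898
lambda*||prox|| = 3.0234
Total = 5.3133


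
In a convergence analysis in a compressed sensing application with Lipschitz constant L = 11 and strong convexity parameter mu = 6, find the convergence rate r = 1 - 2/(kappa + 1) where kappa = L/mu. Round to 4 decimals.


Step 1: Compute the condition number.
kappa = L/mu = 11/6 = 1.8333
Step 2: Compute the convergence rate.
r = 1 - 2/(kappa + 1) = 1 - 2*mu/(L + mu) = (L - mu)/(L + mu) = 5/17 = 0.2941


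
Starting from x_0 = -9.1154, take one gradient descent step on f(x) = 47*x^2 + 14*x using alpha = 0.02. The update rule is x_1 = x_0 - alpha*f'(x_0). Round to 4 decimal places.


We compute the gradient at x_0 and apply the update.
f'(x) = 94*x + 14
f'(-9.1154) = 94*-9.1154 + 14 = -842.8476
x_1 = -9.1154 - 0.02*-842.8476 = 7.7416


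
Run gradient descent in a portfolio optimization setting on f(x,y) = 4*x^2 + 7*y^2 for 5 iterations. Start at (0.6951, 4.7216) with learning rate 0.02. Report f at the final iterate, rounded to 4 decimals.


Gradient descent on f(x,y) = 4*x^2 + 7*y^2.
Starting point: (0.6951, 4.7216), alpha = 0.02
Step 1: grad_x = 2*4*0.6951 = 5.5608, grad_y = 2*7*4.7216 = 66.1024
  x_1 = 0.6951 - 0.02*5.5608 = 0.5839
  y_1 = 4.7216 - 0.02*66.1024 = 3.3996
Step 2: grad_x = 2*4*0.5839 = 4.6711, grad_y = 2*7*3.3996 = 47.5937
  x_2 = 0.5839 - 0.02*4.6711 = 0.4905
  y_2 = 3.3996 - 0.02*47.5937 = 2.4477
Step 3: grad_x = 2*4*0.4905 = 3.9237, grad_y = 2*7*2.4477 = 34.2675
  x_3 = 0.4905 - 0.02*3.9237 = 0.412
  y_3 = 2.4477 - 0.02*34.2675 = 1.7623
Step 4: grad_x = 2*4*0.412 = 3.2959, grad_y = 2*7*1.7623 = 24.6726
  x_4 = 0.412 - 0.02*3.2959 = 0.3461
  y_4 = 1.7623 - 0.02*24.6726 = 1.2689
Step 5: grad_x = 2*4*0.3461 = 2.7686, grad_y = 2*7*1.2689 = 17.7643
  x_5 = 0.3461 - 0.02*2.7686 = 0.2907
  y_5 = 1.2689 - 0.02*17.7643 = 0.9136
f(0.2907, 0.9136) = 4*0.2907^2 + 7*0.9136^2 = 6.1806


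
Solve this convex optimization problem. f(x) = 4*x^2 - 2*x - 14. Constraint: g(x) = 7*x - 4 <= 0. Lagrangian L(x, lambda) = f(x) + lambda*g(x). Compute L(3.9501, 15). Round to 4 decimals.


Step 1: Evaluate f(x).
f(3.9501) = 4*3.9501^2 - 2*3.9501 - 14 = 40.513
Step 2: Evaluate g(x).
g(3.9501) = 7*3.9501 - 4 = 23.6507
Step 3: Compute Lagrangian.
L = 40.513 + 15*23.6507 = 395.2735


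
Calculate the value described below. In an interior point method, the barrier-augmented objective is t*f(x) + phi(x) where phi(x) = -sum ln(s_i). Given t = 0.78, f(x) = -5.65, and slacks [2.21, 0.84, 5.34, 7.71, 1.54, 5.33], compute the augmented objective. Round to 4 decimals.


Step 1: Compute log-barrier.
ln values: [0.793, -0.1744, 1.6752, 2.0425, 0.4318, 1.6734]
phi = -(0.793 - 0.1744 + 1.6752 + 2.0425 + 0.4318 + 1.6734) = -6.4415
Step 2: Compute augmented objective.
t*f(x) = 0.78*-5.65 = -4.407
Total = -4.407 - 6.4415 = -10.8485


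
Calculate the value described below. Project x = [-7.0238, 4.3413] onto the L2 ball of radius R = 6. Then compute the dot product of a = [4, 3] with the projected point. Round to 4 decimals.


Step 1: Compute ||x|| (intermediates to 6 decimals).
||x|| = sqrt((-7.0238)^2 + 4.3413^2) = 8.257158
Step 2: Project.
Since ||x|| > R, scale = R/||x|| = 6/8.257158 = 0.726642, proj(x) = scale * x
proj(x) = [-5.103788, 3.154571]
Step 3: Dot product.
a^T * proj(x) = 4*(-5.103788) + 3*3.154571 = -10.9514


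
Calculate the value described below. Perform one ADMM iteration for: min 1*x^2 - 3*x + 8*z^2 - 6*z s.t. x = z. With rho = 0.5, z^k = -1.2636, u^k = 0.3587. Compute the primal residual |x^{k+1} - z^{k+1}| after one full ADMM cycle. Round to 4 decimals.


ADMM iteration with rho = 0.5, z^k = -1.2636, u^k = 0.3587
Step 1: x-update.
Minimize 1*x^2 - 3*x + (0.5/2)*(x + 1.2636 + 0.3587)^2
FOC: (2*1 + 0.5)*x = 3 + 0.5*(-1.2636 - 0.3587)
x^{k+1} = 0.8755
Step 2: z-update.
Minimize 8*z^2 - 6*z + (0.5/2)*(0.8755 - z + 0.3587)^2
FOC: (2*8 + 0.5)*z = 6 + 0.5*(0.8755 + 0.3587)
z^{k+1} = 0.401
Step 3: u-update.
u^{k+1} = 0.3587 + 0.8755 - 0.401 = 0.8332
Step 4: Primal residual = |0.8755 - 0.401| = 0.4745


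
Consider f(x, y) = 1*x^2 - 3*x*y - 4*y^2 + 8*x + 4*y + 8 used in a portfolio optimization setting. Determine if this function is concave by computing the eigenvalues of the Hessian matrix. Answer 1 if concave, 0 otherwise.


The Hessian of f(x,y) = 1*x^2 - 3*x*y - 4*y^2 + 8*x + 4*y + 8 is:
H = [[2, -3], [-3, -8]]
Trace = 2 - 8 = -6
Determinant = 2*-8 - (-3)^2 = -25
Discriminant = (-6)^2 - 4*-25 = 136.0
Eigenvalues: lambda_1 = -8.831, lambda_2 = 2.831
The function is not concave.

0


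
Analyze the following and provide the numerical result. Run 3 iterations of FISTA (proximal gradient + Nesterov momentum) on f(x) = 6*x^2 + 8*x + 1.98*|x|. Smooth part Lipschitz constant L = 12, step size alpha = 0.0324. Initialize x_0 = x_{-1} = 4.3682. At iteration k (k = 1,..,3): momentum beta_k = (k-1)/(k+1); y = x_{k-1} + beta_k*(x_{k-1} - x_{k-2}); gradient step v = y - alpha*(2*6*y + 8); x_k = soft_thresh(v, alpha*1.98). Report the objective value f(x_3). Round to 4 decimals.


FISTA on f(x) = 6*x^2 + 8*x + 1.98*|x|
L = 12, alpha = 0.0324
Iteration 1: beta = 0.0, y = 4.3682 + 0.0*(4.3682 - 4.3682) = 4.3682
  grad(y) = 60.4184, v = y - alpha*grad = 2.4106
  prox(v) = soft_thresh(2.4106, 0.0642) = 2.3465
Iteration 2: beta = 0.3333, y = 2.3465 + 0.3333*(2.3465 - 4.3682) = 1.6726
  grad(y) = 28.0711, v = y - alpha*grad = 0.7631
  prox(v) = soft_thresh(0.7631, 0.0642) = 0.6989
Iteration 3: beta = 0.5, y = 0.6989 + 0.5*(0.6989 - 2.3465) = -0.1248
  grad(y) = 6.5019, v = y - alpha*grad = -0.3355
  prox(v) = soft_thresh(-0.3355, 0.0642) = -0.2714
f(x_3) = 6*(-0.2714)^2 + 8*(-0.2714) + 1.98*|-0.2714| = -1.1917


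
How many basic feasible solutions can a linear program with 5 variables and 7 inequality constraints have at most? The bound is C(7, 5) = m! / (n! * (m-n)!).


Each vertex corresponds to some choice of n active constraints out of m, so the number of vertices is at most C(m, n) = m! / (n!(m-n)!).
m = 7, n = 5
Numerator: 7 * 6 * 5 * 4 * 3
Denominator: 5! = 120
C(7, 5) = 21


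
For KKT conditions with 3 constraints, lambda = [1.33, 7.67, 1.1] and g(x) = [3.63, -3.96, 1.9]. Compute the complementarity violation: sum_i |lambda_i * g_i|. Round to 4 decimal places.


KKT complementary slackness check:
lambda_1 * g_1 = 1.33 * 3.63 = 4.8279
lambda_2 * g_2 = 7.67 * -3.96 = -30.3732
lambda_3 * g_3 = 1.1 * 1.9 = 2.09
Total violation = 4.8279 + 30.3732 + 2.09 = 37.2911


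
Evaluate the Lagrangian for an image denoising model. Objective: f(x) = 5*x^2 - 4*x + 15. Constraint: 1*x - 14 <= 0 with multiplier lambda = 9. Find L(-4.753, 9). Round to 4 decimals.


Step 1: Evaluate f(x).
f(-4.753) = 5*(-4.753)^2 - 4*(-4.753) + 15 = 146.967
Step 2: Evaluate g(x).
g(-4.753) = 1*-4.753 - 14 = -18.753
Step 3: Compute Lagrangian.
L = 146.967 + 9*-18.753 = -21.81


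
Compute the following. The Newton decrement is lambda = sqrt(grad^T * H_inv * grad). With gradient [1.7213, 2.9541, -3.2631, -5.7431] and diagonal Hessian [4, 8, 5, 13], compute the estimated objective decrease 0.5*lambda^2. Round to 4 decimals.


Step 1: H is diagonal, so H^(-1) * g = [0.4303, 0.3693, -0.6526, -0.4418].
Step 2: g^T H^(-1) g = sum_i g_i^2 / H_ii
  = (1.7213)^2/4 + (2.9541)^2/8 + (-3.2631)^2/5 + (-5.7431)^2/13
  = 0.7407 + 1.0908 + 2.1296 + 2.5372 = 6.4983
Step 3: Objective decrease = 0.5 * g^T H^(-1) g = 3.2491


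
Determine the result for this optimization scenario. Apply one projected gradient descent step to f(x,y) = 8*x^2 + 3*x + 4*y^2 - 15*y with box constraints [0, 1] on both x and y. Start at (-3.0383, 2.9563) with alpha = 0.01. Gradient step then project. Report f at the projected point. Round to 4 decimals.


Step 1: Compute gradient at (-3.0383, 2.9563).
grad_x = 2*8*-3.0383 + 3 = -45.6128
grad_y = 2*4*2.9563 - 15 = 8.6504
Step 2: Gradient step.
x_raw = -3.0383 - 0.01*-45.6128 = -2.5822
y_raw = 2.9563 - 0.01*8.6504 = 2.8698
Step 3: Project onto [0, 1].
x_proj = clip(-2.5822) = 0.0
y_proj = clip(2.8698) = 1.0
Step 4: Evaluate f.
f(0.0, 1.0) = -11.0


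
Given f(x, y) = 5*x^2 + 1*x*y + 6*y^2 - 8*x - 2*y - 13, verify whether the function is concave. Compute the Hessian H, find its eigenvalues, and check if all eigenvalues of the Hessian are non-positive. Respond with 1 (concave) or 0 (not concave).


The Hessian of f(x,y) = 5*x^2 + 1*x*y + 6*y^2 - 8*x - 2*y - 13 is:
H = [[10, 1], [1, 12]]
Trace = 10 + 12 = 22
Determinant = 10*12 - (1)^2 = 119
Discriminant = (22)^2 - 4*119 = 8.0
Eigenvalues: lambda_1 = 9.5858, lambda_2 = 12.4142
The function is not concave.

0


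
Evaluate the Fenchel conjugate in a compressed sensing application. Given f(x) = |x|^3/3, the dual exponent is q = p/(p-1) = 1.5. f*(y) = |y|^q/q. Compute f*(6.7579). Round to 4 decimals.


The conjugate exponent q satisfies 1/p + 1/q = 1.
p = 3, so q = 3/(3 - 1) = 1.5
|y|^q = 6.7579^1.5 = 17.5678
f*(6.7579) = 17.5678 / 1.5 = 11.7119


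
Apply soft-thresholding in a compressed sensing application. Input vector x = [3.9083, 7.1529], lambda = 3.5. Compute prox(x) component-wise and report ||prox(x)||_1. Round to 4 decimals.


Soft-thresholding with lambda = 3.5:
prox(3.9083) = sign(3.9083)*max(|3.9083| - 3.5, 0) = 0.4083
prox(7.1529) = sign(7.1529)*max(|7.1529| - 3.5, 0) = 3.6529
prox(x) = [0.4083, 3.6529]
||prox(x)||_1 = 0.4083 + 3.6529 = 4.0612


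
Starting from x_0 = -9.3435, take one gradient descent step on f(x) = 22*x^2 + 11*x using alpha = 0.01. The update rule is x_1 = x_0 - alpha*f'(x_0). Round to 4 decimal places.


We compute the gradient at x_0 and apply the update.
f'(x) = 44*x + 11
f'(-9.3435) = 44*-9.3435 + 11 = -400.114
x_1 = -9.3435 - 0.01*-400.114 = -5.3424


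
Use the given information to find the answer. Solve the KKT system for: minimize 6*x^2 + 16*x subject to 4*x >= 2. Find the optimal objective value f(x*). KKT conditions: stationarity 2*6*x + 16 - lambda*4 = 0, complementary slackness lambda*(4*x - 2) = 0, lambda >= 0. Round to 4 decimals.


Step 1: Try lambda = 0 (constraint inactive).
x_unc = -16/(2*6) = -1.3333
Check: 4*-1.3333 = -5.3332 < 2 -- violated!
Step 2: Constraint must be active: 4*x = 2
x* = 2/4 = 0.5
lambda = (2*6*0.5 + 16)/4 = 5.5
Step 3: Compute optimal value.
f(x*) = 6*0.5^2 + 16*0.5 = 9.5


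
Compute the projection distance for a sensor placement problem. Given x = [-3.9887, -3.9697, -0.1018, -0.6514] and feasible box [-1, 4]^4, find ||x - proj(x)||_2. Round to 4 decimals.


Project each component onto [-1, 4].
clip(-3.9887) = -1.0, clip(-3.9697) = -1.0, clip(-0.1018) = -0.1018, clip(-0.6514) = -0.6514
Projection = [-1.0, -1.0, -0.1018, -0.6514]
Squared diffs: [8.9323, 8.8191, 0.0, 0.0]
Distance = sqrt(17.7514) = 4.2132


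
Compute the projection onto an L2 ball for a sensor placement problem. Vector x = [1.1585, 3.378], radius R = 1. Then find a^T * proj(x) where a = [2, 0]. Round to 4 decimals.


Step 1: Compute ||x|| (intermediates to 6 decimals).
||x|| = sqrt(1.1585^2 + 3.378^2) = 3.571135
Step 2: Project.
Since ||x|| > R, scale = R/||x|| = 1/3.571135 = 0.280023, proj(x) = scale * x
proj(x) = [0.324407, 0.945918]
Step 3: Dot product.
a^T * proj(x) = 2*0.324407 + 0*0.945918 = 0.6488


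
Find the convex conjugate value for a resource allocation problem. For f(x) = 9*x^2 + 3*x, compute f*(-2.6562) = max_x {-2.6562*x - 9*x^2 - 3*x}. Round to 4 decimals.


f*(y) = sup_x {y*x - a*x^2 - b*x} = sup_x {(y-b)*x - a*x^2}
FOC: (y - b) - 2a*x = 0 => x* = (y - b)/(2a)
x* = (-2.6562 - 3)/(2*9) = -0.3142
f*(-2.6562) = (y-b)^2/(4a) = (-2.6562 - 3)^2/(4*9)
= 31.9926/36 = 0.8887


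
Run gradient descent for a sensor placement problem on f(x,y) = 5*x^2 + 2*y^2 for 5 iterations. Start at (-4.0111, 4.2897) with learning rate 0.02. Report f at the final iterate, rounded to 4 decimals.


Gradient descent on f(x,y) = 5*x^2 + 2*y^2.
Starting point: (-4.0111, 4.2897), alpha = 0.02
Step 1: grad_x = 2*5*-4.0111 = -40.111, grad_y = 2*2*4.2897 = 17.1588
  x_1 = -4.0111 - 0.02*-40.111 = -3.2089
  y_1 = 4.2897 - 0.02*17.1588 = 3.9465
Step 2: grad_x = 2*5*-3.2089 = -32.0888, grad_y = 2*2*3.9465 = 15.7861
  x_2 = -3.2089 - 0.02*-32.0888 = -2.5671
  y_2 = 3.9465 - 0.02*15.7861 = 3.6308
Step 3: grad_x = 2*5*-2.5671 = -25.671, grad_y = 2*2*3.6308 = 14.5232
  x_3 = -2.5671 - 0.02*-25.671 = -2.0537
  y_3 = 3.6308 - 0.02*14.5232 = 3.3403
Step 4: grad_x = 2*5*-2.0537 = -20.5368, grad_y = 2*2*3.3403 = 13.3614
  x_4 = -2.0537 - 0.02*-20.5368 = -1.6429
  y_4 = 3.3403 - 0.02*13.3614 = 3.0731
Step 5: grad_x = 2*5*-1.6429 = -16.4295, grad_y = 2*2*3.0731 = 12.2924
  x_5 = -1.6429 - 0.02*-16.4295 = -1.3144
  y_5 = 3.0731 - 0.02*12.2924 = 2.8273
f(-1.3144, 2.8273) = 5*(-1.3144)^2 + 2*2.8273^2 = 24.6245


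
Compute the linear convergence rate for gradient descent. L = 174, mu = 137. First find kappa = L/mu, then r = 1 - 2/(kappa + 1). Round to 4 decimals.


Step 1: Compute the condition number.
kappa = L/mu = 174/137 = 1.2701
Step 2: Compute the convergence rate.
r = 1 - 2/(kappa + 1) = 1 - 2*mu/(L + mu) = (L - mu)/(L + mu) = 37/311 = 0.119


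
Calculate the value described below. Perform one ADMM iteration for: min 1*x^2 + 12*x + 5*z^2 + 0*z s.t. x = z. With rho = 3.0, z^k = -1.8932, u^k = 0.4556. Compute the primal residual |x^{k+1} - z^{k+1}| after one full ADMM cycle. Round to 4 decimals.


ADMM iteration with rho = 3.0, z^k = -1.8932, u^k = 0.4556
Step 1: x-update.
Minimize 1*x^2 + 12*x + (3.0/2)*(x + 1.8932 + 0.4556)^2
FOC: (2*1 + 3.0)*x = -12 + 3.0*(-1.8932 - 0.4556)
x^{k+1} = -3.8093
Step 2: z-update.
Minimize 5*z^2 + 0*z + (3.0/2)*(-3.8093 - z + 0.4556)^2
FOC: (2*5 + 3.0)*z = 0 + 3.0*(-3.8093 + 0.4556)
z^{k+1} = -0.7739
Step 3: u-update.
u^{k+1} = 0.4556 - 3.8093 + 0.7739 = -2.5798
Step 4: Primal residual = |-3.8093 + 0.7739| = 3.0354


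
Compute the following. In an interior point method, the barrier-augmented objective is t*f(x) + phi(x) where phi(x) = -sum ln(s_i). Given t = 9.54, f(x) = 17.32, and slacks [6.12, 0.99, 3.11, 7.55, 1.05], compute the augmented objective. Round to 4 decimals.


Step 1: Compute log-barrier.
ln values: [1.8116, -0.0101, 1.1346, 2.0215, 0.0488]
phi = -(1.8116 - 0.0101 + 1.1346 + 2.0215 + 0.0488) = -5.0065
Step 2: Compute augmented objective.
t*f(x) = 9.54*17.32 = 165.2328
Total = 165.2328 - 5.0065 = 160.2263


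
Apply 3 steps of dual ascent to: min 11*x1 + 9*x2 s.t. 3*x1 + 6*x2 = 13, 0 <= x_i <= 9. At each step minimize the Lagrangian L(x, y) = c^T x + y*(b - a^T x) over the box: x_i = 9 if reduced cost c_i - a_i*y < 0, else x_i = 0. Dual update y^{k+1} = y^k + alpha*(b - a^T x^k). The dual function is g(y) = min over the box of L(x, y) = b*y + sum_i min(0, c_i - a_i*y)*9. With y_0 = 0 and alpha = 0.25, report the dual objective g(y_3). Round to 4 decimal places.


Dual ascent for LP: min 11*x1 + 9*x2, 3*x1 + 6*x2 = 13, 0 <= x_i <= 9
Step 1: y^k = 0.0, reduced costs: (11.0, 9.0)
  x^k = (0.0, 0.0), subgradient = b - a^T x = 13.0
  y^{k+1} = 0.0 + 0.25*13.0 = 3.25
Step 2: y^k = 3.25, reduced costs: (1.25, -10.5)
  x^k = (0.0, 9.0), subgradient = b - a^T x = -41.0
  y^{k+1} = 3.25 + 0.25*-41.0 = -7.0
Step 3: y^k = -7.0, reduced costs: (32.0, 51.0)
  x^k = (0.0, 0.0), subgradient = b - a^T x = 13.0
  y^{k+1} = -7.0 + 0.25*13.0 = -3.75
Dual objective at y_3 = -3.75: reduced costs (22.25, 31.5), box minimizer x = (0.0, 0.0)
g(y_3) = b*y + (c1 - a1*y)*x1 + (c2 - a2*y)*x2 = 13*(-3.75) + 22.25*0.0 + 31.5*0.0 = -48.75 + 0.0 + 0.0 = -48.75


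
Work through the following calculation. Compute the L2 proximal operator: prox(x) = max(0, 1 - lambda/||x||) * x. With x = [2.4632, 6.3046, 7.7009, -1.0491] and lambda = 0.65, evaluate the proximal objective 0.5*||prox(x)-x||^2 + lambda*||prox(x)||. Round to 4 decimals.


Step 1: Compute ||x||.
||x|| = 10.3063
Step 2: Compute scaling factor.
scale = max(0, 1 - 0.65/10.3063) = 0.9369
Step 3: prox(x) = [2.3079, 5.907, 7.2152, -0.9829]
||prox(x)|| = 9.6563
Step 4: Proximal objective.
0.5*||prox-x||^2 = 0.2113
lambda*||prox|| = 6.2766
Total = 6.4878


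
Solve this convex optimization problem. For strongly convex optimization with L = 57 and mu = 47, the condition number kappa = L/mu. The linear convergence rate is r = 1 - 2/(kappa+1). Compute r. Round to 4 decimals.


Step 1: Compute the condition number.
kappa = L/mu = 57/47 = 1.2128
Step 2: Compute the convergence rate.
r = 1 - 2/(kappa + 1) = 1 - 2*mu/(L + mu) = (L - mu)/(L + mu) = 10/104 = 0.0962


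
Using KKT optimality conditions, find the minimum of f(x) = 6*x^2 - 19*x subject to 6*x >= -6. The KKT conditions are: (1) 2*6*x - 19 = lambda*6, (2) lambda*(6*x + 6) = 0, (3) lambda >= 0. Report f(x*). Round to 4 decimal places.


Step 1: Try lambda = 0 (constraint inactive).
Stationarity: 2*6*x - 19 = 0
x* = 19/(2*6) = 19/12 = 1.5833 (rounded; the exact value 19/12 is used below)
Check constraint: 6*1.5833 = 9.4998 >= -6 -- satisfied.
Step 2: Compute optimal value.
f(x*) = 6*(19/12)^2 - 19*(19/12) = -15.0417


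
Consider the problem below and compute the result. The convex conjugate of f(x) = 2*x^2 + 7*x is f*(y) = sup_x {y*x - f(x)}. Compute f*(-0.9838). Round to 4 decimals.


f*(y) = sup_x {y*x - a*x^2 - b*x} = sup_x {(y-b)*x - a*x^2}
FOC: (y - b) - 2a*x = 0 => x* = (y - b)/(2a)
x* = (-0.9838 - 7)/(2*2) = -1.996
f*(-0.9838) = (y-b)^2/(4a) = (-0.9838 - 7)^2/(4*2)
= 63.7411/8 = 7.9676


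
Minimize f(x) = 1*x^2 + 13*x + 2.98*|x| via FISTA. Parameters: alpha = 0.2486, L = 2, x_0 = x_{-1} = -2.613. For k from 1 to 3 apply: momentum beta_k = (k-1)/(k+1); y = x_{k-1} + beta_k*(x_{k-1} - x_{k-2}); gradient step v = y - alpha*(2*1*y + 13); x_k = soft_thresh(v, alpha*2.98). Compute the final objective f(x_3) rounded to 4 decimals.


FISTA on f(x) = 1*x^2 + 13*x + 2.98*|x|
L = 2, alpha = 0.2486
Iteration 1: beta = 0.0, y = -2.613 + 0.0*(-2.613 + 2.613) = -2.613
  grad(y) = 7.774, v = y - alpha*grad = -4.5456
  prox(v) = soft_thresh(-4.5456, 0.7408) = -3.8048
Iteration 2: beta = 0.3333, y = -3.8048 + 0.3333*(-3.8048 + 2.613) = -4.2021
  grad(y) = 4.5959, v = y - alpha*grad = -5.3446
  prox(v) = soft_thresh(-5.3446, 0.7408) = -4.6038
Iteration 3: beta = 0.5, y = -4.6038 + 0.5*(-4.6038 + 3.8048) = -5.0033
  grad(y) = 2.9935, v = y - alpha*grad = -5.7474
  prox(v) = soft_thresh(-5.7474, 0.7408) = -5.0066
f(x_3) = 1*(-5.0066)^2 + 13*(-5.0066) + 2.98*|-5.0066| = -25.1001


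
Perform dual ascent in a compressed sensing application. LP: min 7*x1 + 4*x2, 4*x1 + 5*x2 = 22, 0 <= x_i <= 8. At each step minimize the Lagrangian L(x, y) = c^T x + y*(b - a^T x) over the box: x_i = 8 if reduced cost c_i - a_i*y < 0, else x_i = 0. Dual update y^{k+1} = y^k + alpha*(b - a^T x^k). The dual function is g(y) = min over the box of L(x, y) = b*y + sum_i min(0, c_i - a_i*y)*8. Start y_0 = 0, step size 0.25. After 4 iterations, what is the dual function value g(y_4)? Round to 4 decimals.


Dual ascent for LP: min 7*x1 + 4*x2, 4*x1 + 5*x2 = 22, 0 <= x_i <= 8
Step 1: y^k = 0.0, reduced costs: (7.0, 4.0)
  x^k = (0.0, 0.0), subgradient = b - a^T x = 22.0
  y^{k+1} = 0.0 + 0.25*22.0 = 5.5
Step 2: y^k = 5.5, reduced costs: (-15.0, -23.5)
  x^k = (8.0, 8.0), subgradient = b - a^T x = -50.0
  y^{k+1} = 5.5 + 0.25*-50.0 = -7.0
Step 3: y^k = -7.0, reduced costs: (35.0, 39.0)
  x^k = (0.0, 0.0), subgradient = b - a^T x = 22.0
  y^{k+1} = -7.0 + 0.25*22.0 = -1.5
Step 4: y^k = -1.5, reduced costs: (13.0, 11.5)
  x^k = (0.0, 0.0), subgradient = b - a^T x = 22.0
  y^{k+1} = -1.5 + 0.25*22.0 = 4.0
Dual objective at y_4 = 4.0: reduced costs (-9.0, -16.0), box minimizer x = (8.0, 8.0)
g(y_4) = b*y + (c1 - a1*y)*x1 + (c2 - a2*y)*x2 = 22*4.0 + (-9.0)*8.0 + (-16.0)*8.0 = 88.0 - 72.0 - 128.0 = -112.0


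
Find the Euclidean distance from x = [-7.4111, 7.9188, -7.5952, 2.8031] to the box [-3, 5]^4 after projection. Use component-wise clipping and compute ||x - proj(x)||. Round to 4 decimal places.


Project each component onto [-3, 5].
clip(-7.4111) = -3.0, clip(7.9188) = 5.0, clip(-7.5952) = -3.0, clip(2.8031) = 2.8031
Projection = [-3.0, 5.0, -3.0, 2.8031]
Squared diffs: [19.4578, 8.5194, 21.1159, 0.0]
Distance = sqrt(49.0931) = 7.0066


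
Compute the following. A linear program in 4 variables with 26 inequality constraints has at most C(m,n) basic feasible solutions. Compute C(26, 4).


Each vertex corresponds to some choice of n active constraints out of m, so the number of vertices is at most C(m, n) = m! / (n!(m-n)!).
m = 26, n = 4
Numerator: 26 * 25 * 24 * 23
Denominator: 4! = 24
C(26, 4) = 14950


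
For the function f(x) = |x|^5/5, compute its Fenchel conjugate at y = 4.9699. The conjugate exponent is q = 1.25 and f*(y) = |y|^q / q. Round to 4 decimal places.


The conjugate exponent q satisfies 1/p + 1/q = 1.
p = 5, so q = 5/(5 - 1) = 1.25
|y|^q = 4.9699^1.25 = 7.4205
f*(4.9699) = 7.4205 / 1.25 = 5.9364


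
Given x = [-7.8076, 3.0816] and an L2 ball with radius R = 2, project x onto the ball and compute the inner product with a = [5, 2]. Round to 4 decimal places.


Step 1: Compute ||x|| (intermediates to 6 decimals).
||x|| = sqrt((-7.8076)^2 + 3.0816^2) = 8.39374
Step 2: Project.
Since ||x|| > R, scale = R/||x|| = 2/8.39374 = 0.238273, proj(x) = scale * x
proj(x) = [-1.86034, 0.734262]
Step 3: Dot product.
a^T * proj(x) = 5*(-1.86034) + 2*0.734262 = -7.8332


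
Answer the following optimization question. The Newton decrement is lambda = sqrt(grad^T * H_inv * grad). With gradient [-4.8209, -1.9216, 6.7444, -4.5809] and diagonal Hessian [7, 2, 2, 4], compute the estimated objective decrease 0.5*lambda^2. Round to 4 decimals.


Step 1: H is diagonal, so H^(-1) * g = [-0.6887, -0.9608, 3.3722, -1.1452].
Step 2: g^T H^(-1) g = sum_i g_i^2 / H_ii
  = (-4.8209)^2/7 + (-1.9216)^2/2 + (6.7444)^2/2 + (-4.5809)^2/4
  = 3.3202 + 1.8463 + 22.7435 + 5.2462 = 33.1561
Step 3: Objective decrease = 0.5 * g^T H^(-1) g = 16.578


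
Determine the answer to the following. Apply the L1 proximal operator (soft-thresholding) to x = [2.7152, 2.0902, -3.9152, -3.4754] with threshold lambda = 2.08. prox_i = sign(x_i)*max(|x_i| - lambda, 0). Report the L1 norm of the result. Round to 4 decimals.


Soft-thresholding with lambda = 2.08:
prox(2.7152) = sign(2.7152)*max(|2.7152| - 2.08, 0) = 0.6352
prox(2.0902) = sign(2.0902)*max(|2.0902| - 2.08, 0) = 0.0102
prox(-3.9152) = sign(-3.9152)*max(|-3.9152| - 2.08, 0) = -1.8352
prox(-3.4754) = sign(-3.4754)*max(|-3.4754| - 2.08, 0) = -1.3954
prox(x) = [0.6352, 0.0102, -1.8352, -1.3954]
||prox(x)||_1 = 0.6352 + 0.0102 + 1.8352 + 1.3954 = 3.876


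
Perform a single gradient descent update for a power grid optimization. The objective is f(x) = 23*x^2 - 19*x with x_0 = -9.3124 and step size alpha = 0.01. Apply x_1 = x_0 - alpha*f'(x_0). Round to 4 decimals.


We compute the gradient at x_0 and apply the update.
f'(x) = 46*x - 19
f'(-9.3124) = 46*-9.3124 - 19 = -447.3704
x_1 = -9.3124 - 0.01*-447.3704 = -4.8387


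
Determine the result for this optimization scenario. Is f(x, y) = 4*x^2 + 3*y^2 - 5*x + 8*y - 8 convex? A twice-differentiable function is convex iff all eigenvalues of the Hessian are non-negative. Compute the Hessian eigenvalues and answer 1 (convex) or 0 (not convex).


The Hessian of f(x,y) = 4*x^2 + 3*y^2 - 5*x + 8*y - 8 is:
H = [[8, 0], [0, 6]]
Trace = 8 + 6 = 14
Determinant = 8*6 - (0)^2 = 48
Discriminant = (14)^2 - 4*48 = 4.0
Eigenvalues: lambda_1 = 6.0, lambda_2 = 8.0
The function is convex.

1


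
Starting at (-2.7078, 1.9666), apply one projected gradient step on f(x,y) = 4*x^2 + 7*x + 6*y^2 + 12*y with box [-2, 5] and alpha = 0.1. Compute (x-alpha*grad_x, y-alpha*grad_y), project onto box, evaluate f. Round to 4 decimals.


Step 1: Compute gradient at (-2.7078, 1.9666).
grad_x = 2*4*-2.7078 + 7 = -14.6624
grad_y = 2*6*1.9666 + 12 = 35.5992
Step 2: Gradient step.
x_raw = -2.7078 - 0.1*-14.6624 = -1.2416
y_raw = 1.9666 - 0.1*35.5992 = -1.5933
Step 3: Project onto [-2, 5].
x_proj = clip(-1.2416) = -1.2416
y_proj = clip(-1.5933) = -1.5933
Step 4: Evaluate f.
f(-1.2416, -1.5933) = -6.4129


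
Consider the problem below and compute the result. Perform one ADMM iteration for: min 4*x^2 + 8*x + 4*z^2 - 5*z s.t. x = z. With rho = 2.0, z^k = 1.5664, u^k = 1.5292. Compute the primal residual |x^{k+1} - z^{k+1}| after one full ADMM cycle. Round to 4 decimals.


ADMM iteration with rho = 2.0, z^k = 1.5664, u^k = 1.5292
Step 1: x-update.
Minimize 4*x^2 + 8*x + (2.0/2)*(x - 1.5664 + 1.5292)^2
FOC: (2*4 + 2.0)*x = -8 + 2.0*(1.5664 - 1.5292)
x^{k+1} = -0.7926
Step 2: z-update.
Minimize 4*z^2 - 5*z + (2.0/2)*(-0.7926 - z + 1.5292)^2
FOC: (2*4 + 2.0)*z = 5 + 2.0*(-0.7926 + 1.5292)
z^{k+1} = 0.6473
Step 3: u-update.
u^{k+1} = 1.5292 - 0.7926 - 0.6473 = 0.0893
Step 4: Primal residual = |-0.7926 - 0.6473| = 1.4399


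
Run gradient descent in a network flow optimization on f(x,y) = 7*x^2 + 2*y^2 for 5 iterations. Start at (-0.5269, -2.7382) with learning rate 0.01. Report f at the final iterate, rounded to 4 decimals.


Gradient descent on f(x,y) = 7*x^2 + 2*y^2.
Starting point: (-0.5269, -2.7382), alpha = 0.01
Step 1: grad_x = 2*7*-0.5269 = -7.3766, grad_y = 2*2*-2.7382 = -10.9528
  x_1 = -0.5269 - 0.01*-7.3766 = -0.4531
  y_1 = -2.7382 - 0.01*-10.9528 = -2.6287
Step 2: grad_x = 2*7*-0.4531 = -6.3439, grad_y = 2*2*-2.6287 = -10.5147
  x_2 = -0.4531 - 0.01*-6.3439 = -0.3897
  y_2 = -2.6287 - 0.01*-10.5147 = -2.5235
Step 3: grad_x = 2*7*-0.3897 = -5.4557, grad_y = 2*2*-2.5235 = -10.0941
  x_3 = -0.3897 - 0.01*-5.4557 = -0.3351
  y_3 = -2.5235 - 0.01*-10.0941 = -2.4226
Step 4: grad_x = 2*7*-0.3351 = -4.6919, grad_y = 2*2*-2.4226 = -9.6903
  x_4 = -0.3351 - 0.01*-4.6919 = -0.2882
  y_4 = -2.4226 - 0.01*-9.6903 = -2.3257
Step 5: grad_x = 2*7*-0.2882 = -4.0351, grad_y = 2*2*-2.3257 = -9.3027
  x_5 = -0.2882 - 0.01*-4.0351 = -0.2479
  y_5 = -2.3257 - 0.01*-9.3027 = -2.2327
f(-0.2479, -2.2327) = 7*(-0.2479)^2 + 2*(-2.2327)^2 = 10.3996


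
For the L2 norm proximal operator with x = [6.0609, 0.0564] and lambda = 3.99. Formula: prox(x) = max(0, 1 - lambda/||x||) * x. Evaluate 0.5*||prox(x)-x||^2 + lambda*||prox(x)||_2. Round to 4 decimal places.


Step 1: Compute ||x||.
||x|| = 6.0612
Step 2: Compute scaling factor.
scale = max(0, 1 - 3.99/6.0612) = 0.3417
Step 3: prox(x) = [2.0711, 0.0193]
||prox(x)|| = 2.0712
Step 4: Proximal objective.
0.5*||prox-x||^2 = 7.9601
lambda*||prox|| = 8.2641
Total = 16.224


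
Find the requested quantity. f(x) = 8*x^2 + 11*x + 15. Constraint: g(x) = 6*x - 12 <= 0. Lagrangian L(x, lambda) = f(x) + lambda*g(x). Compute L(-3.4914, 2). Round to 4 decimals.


Step 1: Evaluate f(x).
f(-3.4914) = 8*(-3.4914)^2 + 11*(-3.4914) + 15 = 74.1136
Step 2: Evaluate g(x).
g(-3.4914) = 6*-3.4914 - 12 = -32.9484
Step 3: Compute Lagrangian.
L = 74.1136 + 2*-32.9484 = 8.2168


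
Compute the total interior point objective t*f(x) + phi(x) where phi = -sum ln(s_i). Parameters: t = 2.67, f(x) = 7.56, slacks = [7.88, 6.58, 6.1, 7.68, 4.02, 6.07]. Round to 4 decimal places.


Step 1: Compute log-barrier.
ln values: [2.0643, 1.884, 1.8083, 2.0386, 1.3913, 1.8034]
phi = -(2.0643 + 1.884 + 1.8083 + 2.0386 + 1.3913 + 1.8034) = -10.9899
Step 2: Compute augmented objective.
t*f(x) = 2.67*7.56 = 20.1852
Total = 20.1852 - 10.9899 = 9.1953


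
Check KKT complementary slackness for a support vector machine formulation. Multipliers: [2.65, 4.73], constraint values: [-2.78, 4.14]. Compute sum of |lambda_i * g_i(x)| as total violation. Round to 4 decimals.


KKT complementary slackness check:
lambda_1 * g_1 = 2.65 * -2.78 = -7.367
lambda_2 * g_2 = 4.73 * 4.14 = 19.5822
Total violation = 7.367 + 19.5822 = 26.9492


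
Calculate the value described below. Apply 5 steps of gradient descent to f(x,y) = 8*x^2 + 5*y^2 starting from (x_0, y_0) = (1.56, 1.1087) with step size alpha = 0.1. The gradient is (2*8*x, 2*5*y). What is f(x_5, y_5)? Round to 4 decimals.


Gradient descent on f(x,y) = 8*x^2 + 5*y^2.
Starting point: (1.56, 1.1087), alpha = 0.1
Step 1: grad_x = 2*8*1.56 = 24.96, grad_y = 2*5*1.1087 = 11.087
  x_1 = 1.56 - 0.1*24.96 = -0.936
  y_1 = 1.1087 - 0.1*11.087 = 0.0
Step 2: grad_x = 2*8*-0.936 = -14.976, grad_y = 2*5*0.0 = 0.0
  x_2 = -0.936 - 0.1*-14.976 = 0.5616
  y_2 = 0.0 - 0.1*0.0 = 0.0
Step 3: grad_x = 2*8*0.5616 = 8.9856, grad_y = 2*5*0.0 = 0.0
  x_3 = 0.5616 - 0.1*8.9856 = -0.337
  y_3 = 0.0 - 0.1*0.0 = 0.0
Step 4: grad_x = 2*8*-0.337 = -5.3914, grad_y = 2*5*0.0 = 0.0
  x_4 = -0.337 - 0.1*-5.3914 = 0.2022
  y_4 = 0.0 - 0.1*0.0 = 0.0
Step 5: grad_x = 2*8*0.2022 = 3.2348, grad_y = 2*5*0.0 = 0.0
  x_5 = 0.2022 - 0.1*3.2348 = -0.1213
  y_5 = 0.0 - 0.1*0.0 = 0.0
f(-0.1213, 0.0) = 8*(-0.1213)^2 + 5*0.0^2 = 0.1177


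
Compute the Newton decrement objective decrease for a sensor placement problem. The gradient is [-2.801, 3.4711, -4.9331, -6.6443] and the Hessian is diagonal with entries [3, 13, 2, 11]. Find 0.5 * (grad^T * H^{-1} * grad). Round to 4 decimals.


Step 1: H is diagonal, so H^(-1) * g = [-0.9337, 0.267, -2.4666, -0.604].
Step 2: g^T H^(-1) g = sum_i g_i^2 / H_ii
  = (-2.801)^2/3 + (3.4711)^2/13 + (-4.9331)^2/2 + (-6.6443)^2/11
  = 2.6152 + 0.9268 + 12.1677 + 4.0133 = 19.7231
Step 3: Objective decrease = 0.5 * g^T H^(-1) g = 9.8615


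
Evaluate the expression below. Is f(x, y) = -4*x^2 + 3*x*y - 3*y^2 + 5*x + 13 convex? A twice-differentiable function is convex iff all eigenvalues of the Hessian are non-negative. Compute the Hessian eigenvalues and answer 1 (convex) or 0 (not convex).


The Hessian of f(x,y) = -4*x^2 + 3*x*y - 3*y^2 + 5*x + 13 is:
H = [[-8, 3], [3, -6]]
Trace = -8 - 6 = -14
Determinant = -8*-6 - (3)^2 = 39
Discriminant = (-14)^2 - 4*39 = 40.0
Eigenvalues: lambda_1 = -10.1623, lambda_2 = -3.8377
The function is not convex.

0


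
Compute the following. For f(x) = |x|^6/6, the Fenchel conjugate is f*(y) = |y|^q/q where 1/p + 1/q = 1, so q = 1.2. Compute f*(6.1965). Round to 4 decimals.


The conjugate exponent q satisfies 1/p + 1/q = 1.
p = 6, so q = 6/(6 - 1) = 1.2
|y|^q = 6.1965^1.2 = 8.9243
f*(6.1965) = 8.9243 / 1.2 = 7.4369


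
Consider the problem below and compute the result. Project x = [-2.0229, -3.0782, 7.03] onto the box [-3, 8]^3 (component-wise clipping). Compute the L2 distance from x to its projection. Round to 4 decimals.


Project each component onto [-3, 8].
clip(-2.0229) = -2.0229, clip(-3.0782) = -3.0, clip(7.03) = 7.03
Projection = [-2.0229, -3.0, 7.03]
Squared diffs: [0.0, 0.0061, 0.0]
Distance = sqrt(0.0061) = 0.0782


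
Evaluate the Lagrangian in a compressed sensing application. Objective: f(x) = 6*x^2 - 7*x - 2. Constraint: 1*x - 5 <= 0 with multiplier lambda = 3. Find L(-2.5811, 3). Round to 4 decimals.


Step 1: Evaluate f(x).
f(-2.5811) = 6*(-2.5811)^2 - 7*(-2.5811) - 2 = 56.0402
Step 2: Evaluate g(x).
g(-2.5811) = 1*-2.5811 - 5 = -7.5811
Step 3: Compute Lagrangian.
L = 56.0402 + 3*-7.5811 = 33.2969


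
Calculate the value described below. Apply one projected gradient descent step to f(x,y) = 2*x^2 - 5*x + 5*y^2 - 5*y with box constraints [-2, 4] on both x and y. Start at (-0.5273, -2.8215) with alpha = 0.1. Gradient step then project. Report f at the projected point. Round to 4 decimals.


Step 1: Compute gradient at (-0.5273, -2.8215).
grad_x = 2*2*-0.5273 - 5 = -7.1092
grad_y = 2*5*-2.8215 - 5 = -33.215
Step 2: Gradient step.
x_raw = -0.5273 - 0.1*-7.1092 = 0.1836
y_raw = -2.8215 - 0.1*-33.215 = 0.5
Step 3: Project onto [-2, 4].
x_proj = clip(0.1836) = 0.1836
y_proj = clip(0.5) = 0.5
Step 4: Evaluate f.
f(0.1836, 0.5) = -2.1007


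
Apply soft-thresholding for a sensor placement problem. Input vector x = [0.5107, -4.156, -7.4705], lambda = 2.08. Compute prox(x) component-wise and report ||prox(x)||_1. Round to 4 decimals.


Soft-thresholding with lambda = 2.08:
prox(0.5107) = sign(0.5107)*max(|0.5107| - 2.08, 0) = 0.0
prox(-4.156) = sign(-4.156)*max(|-4.156| - 2.08, 0) = -2.076
prox(-7.4705) = sign(-7.4705)*max(|-7.4705| - 2.08, 0) = -5.3905
prox(x) = [0.0, -2.076, -5.3905]
||prox(x)||_1 = 0.0 + 2.076 + 5.3905 = 7.4665


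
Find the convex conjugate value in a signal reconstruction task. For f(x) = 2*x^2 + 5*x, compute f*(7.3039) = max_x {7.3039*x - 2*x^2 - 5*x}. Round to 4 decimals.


f*(y) = sup_x {y*x - a*x^2 - b*x} = sup_x {(y-b)*x - a*x^2}
FOC: (y - b) - 2a*x = 0 => x* = (y - b)/(2a)
x* = (7.3039 - 5)/(2*2) = 0.576
f*(7.3039) = (y-b)^2/(4a) = (7.3039 - 5)^2/(4*2)
= 5.308/8 = 0.6635


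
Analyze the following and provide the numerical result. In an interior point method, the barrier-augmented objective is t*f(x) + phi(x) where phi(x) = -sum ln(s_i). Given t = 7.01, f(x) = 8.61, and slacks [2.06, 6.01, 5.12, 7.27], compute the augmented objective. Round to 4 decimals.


Step 1: Compute log-barrier.
ln values: [0.7227, 1.7934, 1.6332, 1.9838]
phi = -(0.7227 + 1.7934 + 1.6332 + 1.9838) = -6.133
Step 2: Compute augmented objective.
t*f(x) = 7.01*8.61 = 60.3561
Total = 60.3561 - 6.133 = 54.2231


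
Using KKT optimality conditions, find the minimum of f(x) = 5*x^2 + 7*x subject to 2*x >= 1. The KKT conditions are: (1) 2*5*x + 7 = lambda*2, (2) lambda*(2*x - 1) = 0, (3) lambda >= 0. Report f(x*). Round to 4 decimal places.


Step 1: Try lambda = 0 (constraint inactive).
x_unc = -7/(2*5) = -0.7
Check: 2*-0.7 = -1.4 < 1 -- violated!
Step 2: Constraint must be active: 2*x = 1
x* = 1/2 = 0.5
lambda = (2*5*0.5 + 7)/2 = 6.0
Step 3: Compute optimal value.
f(x*) = 5*0.5^2 + 7*0.5 = 4.75
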